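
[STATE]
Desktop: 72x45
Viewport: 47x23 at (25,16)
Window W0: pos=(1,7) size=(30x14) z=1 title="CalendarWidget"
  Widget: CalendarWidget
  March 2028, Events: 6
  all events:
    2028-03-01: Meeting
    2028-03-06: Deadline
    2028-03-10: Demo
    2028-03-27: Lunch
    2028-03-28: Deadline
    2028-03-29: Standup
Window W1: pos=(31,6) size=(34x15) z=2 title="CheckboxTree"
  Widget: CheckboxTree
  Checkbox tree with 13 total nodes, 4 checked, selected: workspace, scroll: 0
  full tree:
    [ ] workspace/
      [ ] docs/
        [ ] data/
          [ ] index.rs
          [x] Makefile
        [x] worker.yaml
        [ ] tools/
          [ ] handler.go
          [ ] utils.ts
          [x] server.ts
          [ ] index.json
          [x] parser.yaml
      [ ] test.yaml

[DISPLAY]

     ┃┃       [ ] handler.go           ┃       
     ┃┃       [ ] utils.ts             ┃       
     ┃┃       [x] server.ts            ┃       
     ┃┃       [ ] index.json           ┃       
━━━━━┛┗━━━━━━━━━━━━━━━━━━━━━━━━━━━━━━━━┛       
                                               
                                               
                                               
                                               
                                               
                                               
                                               
                                               
                                               
                                               
                                               
                                               
                                               
                                               
                                               
                                               
                                               
                                               


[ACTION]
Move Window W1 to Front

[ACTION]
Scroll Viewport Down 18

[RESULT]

                                               
                                               
                                               
                                               
                                               
                                               
                                               
                                               
                                               
                                               
                                               
                                               
                                               
                                               
                                               
                                               
                                               
                                               
                                               
                                               
                                               
                                               
                                               


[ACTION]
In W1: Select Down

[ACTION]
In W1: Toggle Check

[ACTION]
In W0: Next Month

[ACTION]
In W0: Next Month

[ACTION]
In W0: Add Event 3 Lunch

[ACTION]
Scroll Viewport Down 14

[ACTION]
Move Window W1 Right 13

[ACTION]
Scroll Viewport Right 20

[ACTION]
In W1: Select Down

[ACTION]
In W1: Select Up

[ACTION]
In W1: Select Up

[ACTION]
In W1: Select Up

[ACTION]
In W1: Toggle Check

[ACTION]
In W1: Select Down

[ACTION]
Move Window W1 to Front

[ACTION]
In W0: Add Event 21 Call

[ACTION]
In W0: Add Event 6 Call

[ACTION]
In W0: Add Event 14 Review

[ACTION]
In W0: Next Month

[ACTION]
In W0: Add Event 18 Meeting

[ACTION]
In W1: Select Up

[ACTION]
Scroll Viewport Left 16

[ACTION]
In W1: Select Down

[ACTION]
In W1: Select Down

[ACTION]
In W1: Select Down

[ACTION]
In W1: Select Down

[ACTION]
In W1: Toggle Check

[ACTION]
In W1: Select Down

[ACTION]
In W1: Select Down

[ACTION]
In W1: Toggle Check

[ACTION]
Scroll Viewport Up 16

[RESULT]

                             ┏━━━━━━━━━━━━━━━━━
━━━━━━━━━━━━━━━━━━━━━┓       ┃ CheckboxTree    
arWidget             ┃       ┠─────────────────
─────────────────────┨       ┃ [-] workspace/  
  June 2028          ┃       ┃   [-] docs/     
e Th Fr Sa Su        ┃       ┃     [-] data/   
   1  2  3  4        ┃       ┃       [x] index.
7  8  9 10 11        ┃       ┃       [ ] Makefi
4 15 16 17 18*       ┃       ┃     [x] worker.y
1 22 23 24 25        ┃       ┃>    [ ] tools/  
8 29 30              ┃       ┃       [ ] handle
                     ┃       ┃       [ ] utils.
                     ┃       ┃       [ ] server
                     ┃       ┃       [ ] index.
━━━━━━━━━━━━━━━━━━━━━┛       ┗━━━━━━━━━━━━━━━━━
                                               
                                               
                                               
                                               
                                               
                                               
                                               
                                               


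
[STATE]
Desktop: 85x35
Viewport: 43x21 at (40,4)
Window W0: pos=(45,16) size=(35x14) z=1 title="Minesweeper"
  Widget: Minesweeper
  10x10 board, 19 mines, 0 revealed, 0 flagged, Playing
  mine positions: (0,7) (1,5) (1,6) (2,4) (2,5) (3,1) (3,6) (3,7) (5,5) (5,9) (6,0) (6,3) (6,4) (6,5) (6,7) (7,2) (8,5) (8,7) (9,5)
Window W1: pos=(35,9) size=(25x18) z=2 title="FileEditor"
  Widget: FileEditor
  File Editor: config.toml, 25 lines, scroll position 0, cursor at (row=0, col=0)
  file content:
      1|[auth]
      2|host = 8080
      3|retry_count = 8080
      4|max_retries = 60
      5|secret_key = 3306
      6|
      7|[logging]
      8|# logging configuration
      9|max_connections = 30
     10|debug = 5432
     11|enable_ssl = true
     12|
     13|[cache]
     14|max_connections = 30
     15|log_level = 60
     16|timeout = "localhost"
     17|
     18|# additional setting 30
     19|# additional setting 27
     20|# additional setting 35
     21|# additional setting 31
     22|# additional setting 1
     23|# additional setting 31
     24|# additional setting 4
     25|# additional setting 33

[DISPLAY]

                                           
                                           
                                           
                                           
                                           
━━━━━━━━━━━━━━━━━━━┓                       
eEditor            ┃                       
───────────────────┨                       
h]                ▲┃                       
 = 8080           █┃                       
y_count = 8080    ░┃                       
retries = 60      ░┃                       
et_key = 3306     ░┃━━━━━━━━━━━━━━━━━━━┓   
                  ░┃                   ┃   
ging]             ░┃───────────────────┨   
gging configuratio░┃                   ┃   
connections = 30  ░┃                   ┃   
g = 5432          ░┃                   ┃   
le_ssl = true     ░┃                   ┃   
                  ░┃                   ┃   
he]               ░┃                   ┃   


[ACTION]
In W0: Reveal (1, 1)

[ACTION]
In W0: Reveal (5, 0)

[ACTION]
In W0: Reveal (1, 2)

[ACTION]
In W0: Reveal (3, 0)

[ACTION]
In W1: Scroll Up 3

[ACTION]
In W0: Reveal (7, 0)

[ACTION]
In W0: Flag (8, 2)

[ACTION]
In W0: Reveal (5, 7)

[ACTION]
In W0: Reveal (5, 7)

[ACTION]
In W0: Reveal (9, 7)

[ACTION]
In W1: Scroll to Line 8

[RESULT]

                                           
                                           
                                           
                                           
                                           
━━━━━━━━━━━━━━━━━━━┓                       
eEditor            ┃                       
───────────────────┨                       
gging configuratio▲┃                       
connections = 30  ░┃                       
g = 5432          ░┃                       
le_ssl = true     ░┃                       
                  ░┃━━━━━━━━━━━━━━━━━━━┓   
he]               ░┃                   ┃   
connections = 30  ░┃───────────────────┨   
level = 60        ░┃                   ┃   
out = "localhost" █┃                   ┃   
                  ░┃                   ┃   
ditional setting 3░┃                   ┃   
ditional setting 2░┃                   ┃   
ditional setting 3░┃                   ┃   


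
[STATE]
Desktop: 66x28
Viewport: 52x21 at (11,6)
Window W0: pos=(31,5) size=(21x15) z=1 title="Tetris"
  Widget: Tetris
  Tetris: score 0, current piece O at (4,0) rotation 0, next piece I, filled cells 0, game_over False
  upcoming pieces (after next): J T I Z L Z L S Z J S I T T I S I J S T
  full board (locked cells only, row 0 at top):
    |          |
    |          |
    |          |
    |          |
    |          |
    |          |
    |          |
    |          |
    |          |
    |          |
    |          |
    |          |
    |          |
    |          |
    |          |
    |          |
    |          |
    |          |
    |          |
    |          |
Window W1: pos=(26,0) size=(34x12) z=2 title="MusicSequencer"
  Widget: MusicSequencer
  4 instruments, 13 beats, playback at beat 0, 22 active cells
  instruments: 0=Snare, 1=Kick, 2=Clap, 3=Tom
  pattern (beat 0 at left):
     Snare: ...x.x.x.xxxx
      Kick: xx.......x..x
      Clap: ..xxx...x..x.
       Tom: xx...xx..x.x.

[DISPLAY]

               ┃  Clap··███···█··█·             ┃   
               ┃   Tom██···██··█·█·             ┃   
               ┃                                ┃   
               ┃                                ┃   
               ┃                                ┃   
               ┗━━━━━━━━━━━━━━━━━━━━━━━━━━━━━━━━┛   
                    ┃          │        ┃           
                    ┃          │        ┃           
                    ┃          │Score:  ┃           
                    ┃          │0       ┃           
                    ┃          │        ┃           
                    ┃          │        ┃           
                    ┃          │        ┃           
                    ┗━━━━━━━━━━━━━━━━━━━┛           
                                                    
                                                    
                                                    
                                                    
                                                    
                                                    
                                                    


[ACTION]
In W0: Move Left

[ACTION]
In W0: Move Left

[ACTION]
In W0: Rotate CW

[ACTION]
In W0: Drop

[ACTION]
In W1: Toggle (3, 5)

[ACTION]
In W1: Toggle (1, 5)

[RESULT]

               ┃  Clap··███···█··█·             ┃   
               ┃   Tom██····█··█·█·             ┃   
               ┃                                ┃   
               ┃                                ┃   
               ┃                                ┃   
               ┗━━━━━━━━━━━━━━━━━━━━━━━━━━━━━━━━┛   
                    ┃          │        ┃           
                    ┃          │        ┃           
                    ┃          │Score:  ┃           
                    ┃          │0       ┃           
                    ┃          │        ┃           
                    ┃          │        ┃           
                    ┃          │        ┃           
                    ┗━━━━━━━━━━━━━━━━━━━┛           
                                                    
                                                    
                                                    
                                                    
                                                    
                                                    
                                                    


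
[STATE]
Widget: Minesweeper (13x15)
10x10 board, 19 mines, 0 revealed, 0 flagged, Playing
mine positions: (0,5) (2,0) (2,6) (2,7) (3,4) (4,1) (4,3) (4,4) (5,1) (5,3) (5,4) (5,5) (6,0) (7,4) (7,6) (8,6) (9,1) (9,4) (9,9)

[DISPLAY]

■■■■■■■■■■   
■■■■■■■■■■   
■■■■■■■■■■   
■■■■■■■■■■   
■■■■■■■■■■   
■■■■■■■■■■   
■■■■■■■■■■   
■■■■■■■■■■   
■■■■■■■■■■   
■■■■■■■■■■   
             
             
             
             
             


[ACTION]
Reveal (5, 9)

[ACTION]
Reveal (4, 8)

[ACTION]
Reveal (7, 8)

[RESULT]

■■■■■■1      
■■■■■■321    
■■■■■■■■1    
■■■■■■221    
■■■■■■1      
■■■■■■1      
■■■■■■21     
■■■■■■■2     
■■■■■■■211   
■■■■■■■■■■   
             
             
             
             
             


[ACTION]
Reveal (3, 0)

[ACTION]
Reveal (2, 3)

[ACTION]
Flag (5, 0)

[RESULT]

■■■■■■1      
■■■■■■321    
■■■1■■■■1    
2■■■■■221    
■■■■■■1      
⚑■■■■■1      
■■■■■■21     
■■■■■■■2     
■■■■■■■211   
■■■■■■■■■■   
             
             
             
             
             


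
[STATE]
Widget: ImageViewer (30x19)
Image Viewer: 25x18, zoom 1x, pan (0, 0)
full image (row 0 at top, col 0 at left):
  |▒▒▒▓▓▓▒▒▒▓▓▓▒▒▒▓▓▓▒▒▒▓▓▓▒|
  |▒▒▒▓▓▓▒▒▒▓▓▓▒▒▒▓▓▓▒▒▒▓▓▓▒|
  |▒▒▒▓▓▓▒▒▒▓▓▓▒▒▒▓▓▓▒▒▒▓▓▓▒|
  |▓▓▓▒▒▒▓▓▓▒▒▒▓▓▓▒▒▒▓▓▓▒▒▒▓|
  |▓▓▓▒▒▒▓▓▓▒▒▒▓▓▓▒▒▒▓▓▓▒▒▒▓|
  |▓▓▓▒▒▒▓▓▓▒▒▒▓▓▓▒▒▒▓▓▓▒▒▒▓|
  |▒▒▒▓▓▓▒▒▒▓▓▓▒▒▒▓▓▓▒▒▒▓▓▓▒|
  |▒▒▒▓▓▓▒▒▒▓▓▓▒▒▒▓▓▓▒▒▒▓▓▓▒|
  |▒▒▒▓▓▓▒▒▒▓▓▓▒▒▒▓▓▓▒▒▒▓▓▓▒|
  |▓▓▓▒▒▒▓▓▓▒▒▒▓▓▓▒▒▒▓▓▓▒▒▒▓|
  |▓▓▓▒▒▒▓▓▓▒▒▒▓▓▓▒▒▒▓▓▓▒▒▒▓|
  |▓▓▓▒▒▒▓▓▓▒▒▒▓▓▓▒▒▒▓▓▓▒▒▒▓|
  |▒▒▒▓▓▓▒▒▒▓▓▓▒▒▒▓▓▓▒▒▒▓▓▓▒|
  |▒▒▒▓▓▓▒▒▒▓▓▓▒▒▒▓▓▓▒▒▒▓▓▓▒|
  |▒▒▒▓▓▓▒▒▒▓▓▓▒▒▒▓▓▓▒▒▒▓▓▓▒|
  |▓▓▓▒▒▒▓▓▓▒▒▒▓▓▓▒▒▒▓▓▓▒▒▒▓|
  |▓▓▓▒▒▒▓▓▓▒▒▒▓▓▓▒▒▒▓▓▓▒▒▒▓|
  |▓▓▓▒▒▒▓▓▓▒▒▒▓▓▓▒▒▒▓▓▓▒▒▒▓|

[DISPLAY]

▒▒▒▓▓▓▒▒▒▓▓▓▒▒▒▓▓▓▒▒▒▓▓▓▒     
▒▒▒▓▓▓▒▒▒▓▓▓▒▒▒▓▓▓▒▒▒▓▓▓▒     
▒▒▒▓▓▓▒▒▒▓▓▓▒▒▒▓▓▓▒▒▒▓▓▓▒     
▓▓▓▒▒▒▓▓▓▒▒▒▓▓▓▒▒▒▓▓▓▒▒▒▓     
▓▓▓▒▒▒▓▓▓▒▒▒▓▓▓▒▒▒▓▓▓▒▒▒▓     
▓▓▓▒▒▒▓▓▓▒▒▒▓▓▓▒▒▒▓▓▓▒▒▒▓     
▒▒▒▓▓▓▒▒▒▓▓▓▒▒▒▓▓▓▒▒▒▓▓▓▒     
▒▒▒▓▓▓▒▒▒▓▓▓▒▒▒▓▓▓▒▒▒▓▓▓▒     
▒▒▒▓▓▓▒▒▒▓▓▓▒▒▒▓▓▓▒▒▒▓▓▓▒     
▓▓▓▒▒▒▓▓▓▒▒▒▓▓▓▒▒▒▓▓▓▒▒▒▓     
▓▓▓▒▒▒▓▓▓▒▒▒▓▓▓▒▒▒▓▓▓▒▒▒▓     
▓▓▓▒▒▒▓▓▓▒▒▒▓▓▓▒▒▒▓▓▓▒▒▒▓     
▒▒▒▓▓▓▒▒▒▓▓▓▒▒▒▓▓▓▒▒▒▓▓▓▒     
▒▒▒▓▓▓▒▒▒▓▓▓▒▒▒▓▓▓▒▒▒▓▓▓▒     
▒▒▒▓▓▓▒▒▒▓▓▓▒▒▒▓▓▓▒▒▒▓▓▓▒     
▓▓▓▒▒▒▓▓▓▒▒▒▓▓▓▒▒▒▓▓▓▒▒▒▓     
▓▓▓▒▒▒▓▓▓▒▒▒▓▓▓▒▒▒▓▓▓▒▒▒▓     
▓▓▓▒▒▒▓▓▓▒▒▒▓▓▓▒▒▒▓▓▓▒▒▒▓     
                              


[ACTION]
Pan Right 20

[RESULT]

▒▓▓▓▒                         
▒▓▓▓▒                         
▒▓▓▓▒                         
▓▒▒▒▓                         
▓▒▒▒▓                         
▓▒▒▒▓                         
▒▓▓▓▒                         
▒▓▓▓▒                         
▒▓▓▓▒                         
▓▒▒▒▓                         
▓▒▒▒▓                         
▓▒▒▒▓                         
▒▓▓▓▒                         
▒▓▓▓▒                         
▒▓▓▓▒                         
▓▒▒▒▓                         
▓▒▒▒▓                         
▓▒▒▒▓                         
                              


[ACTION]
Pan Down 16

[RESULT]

▓▒▒▒▓                         
▓▒▒▒▓                         
                              
                              
                              
                              
                              
                              
                              
                              
                              
                              
                              
                              
                              
                              
                              
                              
                              


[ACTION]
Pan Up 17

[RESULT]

▒▓▓▓▒                         
▒▓▓▓▒                         
▒▓▓▓▒                         
▓▒▒▒▓                         
▓▒▒▒▓                         
▓▒▒▒▓                         
▒▓▓▓▒                         
▒▓▓▓▒                         
▒▓▓▓▒                         
▓▒▒▒▓                         
▓▒▒▒▓                         
▓▒▒▒▓                         
▒▓▓▓▒                         
▒▓▓▓▒                         
▒▓▓▓▒                         
▓▒▒▒▓                         
▓▒▒▒▓                         
▓▒▒▒▓                         
                              


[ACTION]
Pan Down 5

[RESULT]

▓▒▒▒▓                         
▒▓▓▓▒                         
▒▓▓▓▒                         
▒▓▓▓▒                         
▓▒▒▒▓                         
▓▒▒▒▓                         
▓▒▒▒▓                         
▒▓▓▓▒                         
▒▓▓▓▒                         
▒▓▓▓▒                         
▓▒▒▒▓                         
▓▒▒▒▓                         
▓▒▒▒▓                         
                              
                              
                              
                              
                              
                              


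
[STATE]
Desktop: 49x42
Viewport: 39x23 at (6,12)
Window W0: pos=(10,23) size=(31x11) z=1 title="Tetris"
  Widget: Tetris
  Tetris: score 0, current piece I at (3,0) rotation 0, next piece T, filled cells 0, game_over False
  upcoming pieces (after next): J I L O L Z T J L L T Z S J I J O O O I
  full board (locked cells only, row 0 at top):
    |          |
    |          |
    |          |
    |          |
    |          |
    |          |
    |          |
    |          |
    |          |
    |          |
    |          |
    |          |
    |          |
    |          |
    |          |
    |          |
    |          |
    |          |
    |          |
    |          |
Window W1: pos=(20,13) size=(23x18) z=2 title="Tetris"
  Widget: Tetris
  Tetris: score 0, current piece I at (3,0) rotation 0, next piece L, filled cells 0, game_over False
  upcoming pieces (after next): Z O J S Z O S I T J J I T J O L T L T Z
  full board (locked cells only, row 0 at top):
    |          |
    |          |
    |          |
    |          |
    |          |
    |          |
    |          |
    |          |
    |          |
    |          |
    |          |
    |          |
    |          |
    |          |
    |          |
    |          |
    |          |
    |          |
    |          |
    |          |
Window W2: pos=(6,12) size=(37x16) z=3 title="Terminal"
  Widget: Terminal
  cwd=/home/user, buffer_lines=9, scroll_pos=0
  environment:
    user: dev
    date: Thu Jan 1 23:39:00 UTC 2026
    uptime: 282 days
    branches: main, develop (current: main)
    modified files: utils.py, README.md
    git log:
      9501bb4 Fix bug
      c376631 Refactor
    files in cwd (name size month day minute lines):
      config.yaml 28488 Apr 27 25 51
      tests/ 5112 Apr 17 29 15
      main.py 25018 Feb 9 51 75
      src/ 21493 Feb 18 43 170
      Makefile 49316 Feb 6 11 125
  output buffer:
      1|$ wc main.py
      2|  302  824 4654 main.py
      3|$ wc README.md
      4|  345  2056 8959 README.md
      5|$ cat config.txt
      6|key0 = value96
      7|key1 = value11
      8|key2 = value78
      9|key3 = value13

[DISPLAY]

┏━━━━━━━━━━━━━━━━━━━━━━━━━━━━━━━━━━━┓  
┃ Terminal                          ┃  
┠───────────────────────────────────┨  
┃$ wc main.py                       ┃  
┃  302  824 4654 main.py            ┃  
┃$ wc README.md                     ┃  
┃  345  2056 8959 README.md         ┃  
┃$ cat config.txt                   ┃  
┃key0 = value96                     ┃  
┃key1 = value11                     ┃  
┃key2 = value78                     ┃  
┃key3 = value13                     ┃  
┃$ █                                ┃  
┃                                   ┃  
┃                                   ┃  
┗━━━━━━━━━━━━━━━━━━━━━━━━━━━━━━━━━━━┛  
    ┃         ┃          │          ┃  
    ┃         ┃          │          ┃  
    ┃         ┗━━━━━━━━━━━━━━━━━━━━━┛  
    ┃          │                  ┃    
    ┃          │Score:            ┃    
    ┗━━━━━━━━━━━━━━━━━━━━━━━━━━━━━┛    
                                       


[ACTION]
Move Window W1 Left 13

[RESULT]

┏━━━━━━━━━━━━━━━━━━━━━━━━━━━━━━━━━━━┓  
┃ Terminal                          ┃  
┠───────────────────────────────────┨  
┃$ wc main.py                       ┃  
┃  302  824 4654 main.py            ┃  
┃$ wc README.md                     ┃  
┃  345  2056 8959 README.md         ┃  
┃$ cat config.txt                   ┃  
┃key0 = value96                     ┃  
┃key1 = value11                     ┃  
┃key2 = value78                     ┃  
┃key3 = value13                     ┃  
┃$ █                                ┃  
┃                                   ┃  
┃                                   ┃  
┗━━━━━━━━━━━━━━━━━━━━━━━━━━━━━━━━━━━┛  
 ┃          │          ┃          ┃    
 ┃          │          ┃          ┃    
 ┗━━━━━━━━━━━━━━━━━━━━━┛          ┃    
    ┃          │                  ┃    
    ┃          │Score:            ┃    
    ┗━━━━━━━━━━━━━━━━━━━━━━━━━━━━━┛    
                                       


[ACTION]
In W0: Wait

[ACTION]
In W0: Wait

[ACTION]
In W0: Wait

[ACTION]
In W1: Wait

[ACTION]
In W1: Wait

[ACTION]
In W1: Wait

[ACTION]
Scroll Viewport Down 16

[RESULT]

┃$ cat config.txt                   ┃  
┃key0 = value96                     ┃  
┃key1 = value11                     ┃  
┃key2 = value78                     ┃  
┃key3 = value13                     ┃  
┃$ █                                ┃  
┃                                   ┃  
┃                                   ┃  
┗━━━━━━━━━━━━━━━━━━━━━━━━━━━━━━━━━━━┛  
 ┃          │          ┃          ┃    
 ┃          │          ┃          ┃    
 ┗━━━━━━━━━━━━━━━━━━━━━┛          ┃    
    ┃          │                  ┃    
    ┃          │Score:            ┃    
    ┗━━━━━━━━━━━━━━━━━━━━━━━━━━━━━┛    
                                       
                                       
                                       
                                       
                                       
                                       
                                       
                                       


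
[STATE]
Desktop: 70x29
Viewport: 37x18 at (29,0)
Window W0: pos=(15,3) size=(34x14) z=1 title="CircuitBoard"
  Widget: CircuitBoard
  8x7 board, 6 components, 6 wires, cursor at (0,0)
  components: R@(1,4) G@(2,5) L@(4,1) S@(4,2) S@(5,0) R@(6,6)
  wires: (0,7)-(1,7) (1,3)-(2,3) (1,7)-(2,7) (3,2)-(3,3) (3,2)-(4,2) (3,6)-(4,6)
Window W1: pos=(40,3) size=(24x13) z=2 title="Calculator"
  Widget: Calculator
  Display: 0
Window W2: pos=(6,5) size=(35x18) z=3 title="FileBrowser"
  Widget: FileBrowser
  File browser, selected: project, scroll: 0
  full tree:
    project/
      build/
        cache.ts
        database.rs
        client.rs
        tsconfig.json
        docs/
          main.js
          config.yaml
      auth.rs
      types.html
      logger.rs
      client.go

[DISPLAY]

                                     
                                     
                                     
━━━━━━━━━━━┏━━━━━━━━━━━━━━━━━━━━━━┓  
           ┃ Calculator           ┃  
━━━━━━━━━━━┓──────────────────────┨  
           ┃                     0┃  
───────────┨┌───┬───┬───┬───┐     ┃  
           ┃│ 7 │ 8 │ 9 │ ÷ │     ┃  
           ┃├───┼───┼───┼───┤     ┃  
           ┃│ 4 │ 5 │ 6 │ × │     ┃  
           ┃├───┼───┼───┼───┤     ┃  
           ┃│ 1 │ 2 │ 3 │ - │     ┃  
           ┃├───┼───┼───┼───┤     ┃  
           ┃│ 0 │ . │ = │ + │     ┃  
           ┃━━━━━━━━━━━━━━━━━━━━━━┛  
           ┃━━━━━━━┛                 
           ┃                         


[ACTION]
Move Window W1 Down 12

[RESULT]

                                     
                                     
                                     
━━━━━━━━━━━━━━━━━━━┓                 
                   ┃                 
━━━━━━━━━━━┓───────┨                 
           ┃       ┃                 
───────────┨       ┃                 
           ┃       ┃                 
           ┃       ┃                 
           ┃       ┃                 
           ┃       ┃                 
           ┃       ┃                 
           ┃   ·   ┃                 
           ┃   │   ┃                 
           ┃━━━━━━━━━━━━━━━━━━━━━━┓  
           ┃ Calculator           ┃  
           ┃──────────────────────┨  


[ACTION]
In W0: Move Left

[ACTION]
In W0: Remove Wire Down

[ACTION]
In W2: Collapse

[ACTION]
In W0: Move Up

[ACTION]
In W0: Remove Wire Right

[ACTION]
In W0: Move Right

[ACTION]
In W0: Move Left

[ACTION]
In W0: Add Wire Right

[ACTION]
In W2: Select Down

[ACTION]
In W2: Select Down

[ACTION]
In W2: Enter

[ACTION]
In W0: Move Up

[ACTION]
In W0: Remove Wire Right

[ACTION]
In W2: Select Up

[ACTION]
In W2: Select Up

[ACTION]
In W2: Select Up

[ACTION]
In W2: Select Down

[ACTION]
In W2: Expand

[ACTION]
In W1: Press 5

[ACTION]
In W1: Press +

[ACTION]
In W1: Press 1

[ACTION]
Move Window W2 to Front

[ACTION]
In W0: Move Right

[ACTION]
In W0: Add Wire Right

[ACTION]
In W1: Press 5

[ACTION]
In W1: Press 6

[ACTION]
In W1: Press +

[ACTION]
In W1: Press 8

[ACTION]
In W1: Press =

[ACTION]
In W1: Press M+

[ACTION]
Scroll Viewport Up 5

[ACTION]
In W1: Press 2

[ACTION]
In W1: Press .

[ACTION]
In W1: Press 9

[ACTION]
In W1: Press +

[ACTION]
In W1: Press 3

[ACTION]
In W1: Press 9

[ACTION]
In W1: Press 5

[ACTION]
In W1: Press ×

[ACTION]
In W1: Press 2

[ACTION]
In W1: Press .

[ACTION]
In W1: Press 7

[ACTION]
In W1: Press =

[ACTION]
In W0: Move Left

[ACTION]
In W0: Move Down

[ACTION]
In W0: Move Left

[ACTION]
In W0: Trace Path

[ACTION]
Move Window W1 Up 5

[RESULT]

                                     
                                     
                                     
━━━━━━━━━━━━━━━━━━━┓                 
                   ┃                 
━━━━━━━━━━━┓───────┨                 
           ┃       ┃                 
───────────┨       ┃                 
           ┃       ┃                 
           ┃       ┃                 
           ┃━━━━━━━━━━━━━━━━━━━━━━┓  
           ┃ Calculator           ┃  
           ┃──────────────────────┨  
           ┃               5637.33┃  
           ┃┌───┬───┬───┬───┐     ┃  
           ┃│ 7 │ 8 │ 9 │ ÷ │     ┃  
           ┃├───┼───┼───┼───┤     ┃  
           ┃│ 4 │ 5 │ 6 │ × │     ┃  


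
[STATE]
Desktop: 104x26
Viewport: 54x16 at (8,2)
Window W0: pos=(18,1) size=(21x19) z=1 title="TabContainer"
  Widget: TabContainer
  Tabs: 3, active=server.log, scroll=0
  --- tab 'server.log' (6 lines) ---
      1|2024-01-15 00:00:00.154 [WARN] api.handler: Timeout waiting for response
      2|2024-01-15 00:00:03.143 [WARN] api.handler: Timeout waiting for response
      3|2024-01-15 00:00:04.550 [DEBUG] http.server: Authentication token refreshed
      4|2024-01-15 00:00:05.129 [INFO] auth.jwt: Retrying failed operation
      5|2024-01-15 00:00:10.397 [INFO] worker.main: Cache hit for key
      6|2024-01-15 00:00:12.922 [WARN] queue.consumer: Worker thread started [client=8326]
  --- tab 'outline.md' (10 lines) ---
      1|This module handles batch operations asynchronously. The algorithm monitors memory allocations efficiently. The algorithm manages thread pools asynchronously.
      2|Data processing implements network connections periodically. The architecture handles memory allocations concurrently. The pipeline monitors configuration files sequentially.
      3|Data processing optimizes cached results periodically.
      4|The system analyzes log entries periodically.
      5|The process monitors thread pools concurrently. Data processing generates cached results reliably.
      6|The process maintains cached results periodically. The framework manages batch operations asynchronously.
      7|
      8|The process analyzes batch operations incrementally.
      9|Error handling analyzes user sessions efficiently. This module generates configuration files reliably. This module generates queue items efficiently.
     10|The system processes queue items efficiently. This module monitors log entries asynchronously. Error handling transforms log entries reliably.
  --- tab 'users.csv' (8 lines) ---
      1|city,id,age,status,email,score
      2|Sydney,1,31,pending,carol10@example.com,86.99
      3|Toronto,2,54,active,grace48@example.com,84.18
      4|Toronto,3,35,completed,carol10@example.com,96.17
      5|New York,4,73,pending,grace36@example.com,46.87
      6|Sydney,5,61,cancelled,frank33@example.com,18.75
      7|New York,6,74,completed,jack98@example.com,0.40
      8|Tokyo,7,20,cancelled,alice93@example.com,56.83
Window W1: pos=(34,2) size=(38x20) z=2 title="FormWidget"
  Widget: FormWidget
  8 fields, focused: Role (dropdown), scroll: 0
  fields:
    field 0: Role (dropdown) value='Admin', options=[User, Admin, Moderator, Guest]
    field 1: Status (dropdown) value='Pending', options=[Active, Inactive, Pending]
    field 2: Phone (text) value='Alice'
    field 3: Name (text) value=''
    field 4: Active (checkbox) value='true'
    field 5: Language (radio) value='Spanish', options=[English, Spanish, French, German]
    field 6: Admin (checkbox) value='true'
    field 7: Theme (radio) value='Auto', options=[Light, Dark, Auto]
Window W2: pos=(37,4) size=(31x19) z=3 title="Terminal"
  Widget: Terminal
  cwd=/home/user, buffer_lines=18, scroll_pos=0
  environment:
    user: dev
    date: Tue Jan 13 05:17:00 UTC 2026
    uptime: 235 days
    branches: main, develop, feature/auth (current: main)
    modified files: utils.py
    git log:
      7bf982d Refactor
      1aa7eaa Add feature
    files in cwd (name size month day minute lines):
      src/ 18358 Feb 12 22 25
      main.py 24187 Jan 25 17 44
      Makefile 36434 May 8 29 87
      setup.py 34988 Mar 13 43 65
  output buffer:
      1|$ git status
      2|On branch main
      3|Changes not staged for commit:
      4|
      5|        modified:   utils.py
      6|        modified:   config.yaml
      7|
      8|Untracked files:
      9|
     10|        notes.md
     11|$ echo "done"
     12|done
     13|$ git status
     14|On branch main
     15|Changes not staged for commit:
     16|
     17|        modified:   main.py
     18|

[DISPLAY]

          ┃ TabContainer  ┏━━━━━━━━━━━━━━━━━━━━━━━━━━━
          ┠───────────────┃ FormWidget                
          ┃[server.log]│ o┠──┏━━━━━━━━━━━━━━━━━━━━━━━━
          ┃───────────────┃> ┃ Terminal               
          ┃2024-01-15 00:0┃  ┠────────────────────────
          ┃2024-01-15 00:0┃  ┃$ git status            
          ┃2024-01-15 00:0┃  ┃On branch main          
          ┃2024-01-15 00:0┃  ┃Changes not staged for c
          ┃2024-01-15 00:0┃  ┃                        
          ┃2024-01-15 00:0┃  ┃        modified:   util
          ┃               ┃  ┃        modified:   conf
          ┃               ┃  ┃                        
          ┃               ┃  ┃Untracked files:        
          ┃               ┃  ┃                        
          ┃               ┃  ┃        notes.md        
          ┃               ┃  ┃$ echo "done"           


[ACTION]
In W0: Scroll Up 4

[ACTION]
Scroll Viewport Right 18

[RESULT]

tainer  ┏━━━━━━━━━━━━━━━━━━━━━━━━━━━━━━━━━━━━┓        
────────┃ FormWidget                         ┃        
.log]│ o┠──┏━━━━━━━━━━━━━━━━━━━━━━━━━━━━━┓───┨        
────────┃> ┃ Terminal                    ┃ ▼]┃        
-15 00:0┃  ┠─────────────────────────────┨ ▼]┃        
-15 00:0┃  ┃$ git status                 ┃  ]┃        
-15 00:0┃  ┃On branch main               ┃  ]┃        
-15 00:0┃  ┃Changes not staged for commit┃   ┃        
-15 00:0┃  ┃                             ┃ani┃        
-15 00:0┃  ┃        modified:   utils.py ┃   ┃        
        ┃  ┃        modified:   config.ya┃  (┃        
        ┃  ┃                             ┃   ┃        
        ┃  ┃Untracked files:             ┃   ┃        
        ┃  ┃                             ┃   ┃        
        ┃  ┃        notes.md             ┃   ┃        
        ┃  ┃$ echo "done"                ┃   ┃        


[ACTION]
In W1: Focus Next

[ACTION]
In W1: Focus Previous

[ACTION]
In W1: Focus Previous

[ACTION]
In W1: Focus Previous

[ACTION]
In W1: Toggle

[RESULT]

tainer  ┏━━━━━━━━━━━━━━━━━━━━━━━━━━━━━━━━━━━━┓        
────────┃ FormWidget                         ┃        
.log]│ o┠──┏━━━━━━━━━━━━━━━━━━━━━━━━━━━━━┓───┨        
────────┃  ┃ Terminal                    ┃ ▼]┃        
-15 00:0┃  ┠─────────────────────────────┨ ▼]┃        
-15 00:0┃  ┃$ git status                 ┃  ]┃        
-15 00:0┃  ┃On branch main               ┃  ]┃        
-15 00:0┃  ┃Changes not staged for commit┃   ┃        
-15 00:0┃  ┃                             ┃ani┃        
-15 00:0┃> ┃        modified:   utils.py ┃   ┃        
        ┃  ┃        modified:   config.ya┃  (┃        
        ┃  ┃                             ┃   ┃        
        ┃  ┃Untracked files:             ┃   ┃        
        ┃  ┃                             ┃   ┃        
        ┃  ┃        notes.md             ┃   ┃        
        ┃  ┃$ echo "done"                ┃   ┃        


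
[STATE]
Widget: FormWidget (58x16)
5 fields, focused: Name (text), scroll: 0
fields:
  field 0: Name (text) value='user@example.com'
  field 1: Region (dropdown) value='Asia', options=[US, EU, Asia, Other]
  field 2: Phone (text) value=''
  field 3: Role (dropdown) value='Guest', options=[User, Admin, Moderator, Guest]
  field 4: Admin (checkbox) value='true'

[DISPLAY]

> Name:       [user@example.com                          ]
  Region:     [Asia                                     ▼]
  Phone:      [                                          ]
  Role:       [Guest                                    ▼]
  Admin:      [x]                                         
                                                          
                                                          
                                                          
                                                          
                                                          
                                                          
                                                          
                                                          
                                                          
                                                          
                                                          


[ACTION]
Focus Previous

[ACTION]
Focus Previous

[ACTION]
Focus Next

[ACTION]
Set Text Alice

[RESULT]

  Name:       [user@example.com                          ]
  Region:     [Asia                                     ▼]
  Phone:      [                                          ]
  Role:       [Guest                                    ▼]
> Admin:      [x]                                         
                                                          
                                                          
                                                          
                                                          
                                                          
                                                          
                                                          
                                                          
                                                          
                                                          
                                                          
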